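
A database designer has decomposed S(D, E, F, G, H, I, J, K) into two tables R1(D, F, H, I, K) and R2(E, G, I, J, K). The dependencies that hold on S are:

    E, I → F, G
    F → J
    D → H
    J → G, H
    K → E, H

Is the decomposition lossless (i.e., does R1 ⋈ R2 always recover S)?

Yes

Common attributes: R1 ∩ R2 = {I, K}.
Closure of {I, K}: K → E, H applies, adding E, H; E, I → F, G applies, adding F, G; F → J applies, adding J. So (I, K)⁺ = {E, F, G, H, I, J, K}.
This closure contains every attribute of R2, so R1 ∩ R2 → R2. The join is lossless.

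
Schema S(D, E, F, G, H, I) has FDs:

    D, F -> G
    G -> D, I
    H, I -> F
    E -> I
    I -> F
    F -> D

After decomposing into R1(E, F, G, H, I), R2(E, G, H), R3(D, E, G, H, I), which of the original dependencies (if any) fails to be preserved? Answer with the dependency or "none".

D, F → G: restricted closure across fragments reaches G.
G → D, I lies within R3.
H, I → F lies within R1.
E → I lies within R1.
I → F lies within R1.
F → D: restricted closure across fragments reaches D.
Every dependency is enforceable on the fragments, so the decomposition is dependency-preserving.

none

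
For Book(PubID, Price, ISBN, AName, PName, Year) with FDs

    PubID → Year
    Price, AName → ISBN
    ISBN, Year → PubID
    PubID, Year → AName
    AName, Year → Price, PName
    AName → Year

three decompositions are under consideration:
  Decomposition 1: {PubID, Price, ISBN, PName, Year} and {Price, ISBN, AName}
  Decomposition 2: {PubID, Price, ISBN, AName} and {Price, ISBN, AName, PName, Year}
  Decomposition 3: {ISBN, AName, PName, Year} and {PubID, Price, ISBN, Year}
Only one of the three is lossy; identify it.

Decomposition 1

Decomposition 1: common = {Price, ISBN}, closure = {Price, ISBN} → lossy.
Decomposition 2: common = {Price, ISBN, AName}, closure = {PubID, Price, ISBN, AName, PName, Year} → lossless.
Decomposition 3: common = {ISBN, Year}, closure = {PubID, Price, ISBN, AName, PName, Year} → lossless.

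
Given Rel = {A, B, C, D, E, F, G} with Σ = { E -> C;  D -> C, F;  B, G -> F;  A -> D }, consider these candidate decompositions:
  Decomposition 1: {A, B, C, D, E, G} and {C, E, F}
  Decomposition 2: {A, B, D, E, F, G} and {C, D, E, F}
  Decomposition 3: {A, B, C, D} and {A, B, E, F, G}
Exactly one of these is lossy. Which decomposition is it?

Decomposition 1: common = {C, E}, closure = {C, E} → lossy.
Decomposition 2: common = {D, E, F}, closure = {C, D, E, F} → lossless.
Decomposition 3: common = {A, B}, closure = {A, B, C, D, F} → lossless.

Decomposition 1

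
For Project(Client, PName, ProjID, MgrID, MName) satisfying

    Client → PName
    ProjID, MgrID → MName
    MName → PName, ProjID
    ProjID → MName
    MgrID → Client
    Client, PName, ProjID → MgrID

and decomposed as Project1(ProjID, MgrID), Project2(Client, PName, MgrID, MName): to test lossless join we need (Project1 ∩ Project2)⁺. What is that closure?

Client, PName, MgrID

Project1 ∩ Project2 = {MgrID}.
MgrID → Client applies, adding Client
Client → PName applies, adding PName
Closure: {Client, PName, MgrID}.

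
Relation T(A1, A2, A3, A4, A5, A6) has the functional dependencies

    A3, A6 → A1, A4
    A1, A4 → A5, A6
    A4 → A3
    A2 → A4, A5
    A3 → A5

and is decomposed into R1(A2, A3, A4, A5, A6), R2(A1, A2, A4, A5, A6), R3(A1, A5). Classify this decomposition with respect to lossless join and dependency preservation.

lossless and dependency-preserving

Lossless test (chase): Rows 1 and 2 agree on A4; apply A4→A3 and equate their A3 entries. Rows 1 and 2 agree on A3, A6; apply A3, A6→A1, A4 and equate their A1, A4 entries. Row 1 is now all distinguished symbols — the join is lossless.
Dependency preservation: A3, A6 → A1, A4 is not contained in any single fragment, but the restricted closure of its left-hand side across the fragments still reaches the right-hand side; the remaining FDs each lie inside some fragment. All dependencies are preserved.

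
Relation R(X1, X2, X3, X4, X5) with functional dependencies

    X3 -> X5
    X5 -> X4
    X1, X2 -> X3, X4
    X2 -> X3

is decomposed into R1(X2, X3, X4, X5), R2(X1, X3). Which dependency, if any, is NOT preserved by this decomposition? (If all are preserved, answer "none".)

none

X3 → X5 lies within R1.
X5 → X4 lies within R1.
X1, X2 → X3, X4: restricted closure across fragments reaches X3, X4.
X2 → X3 lies within R1.
Every dependency is enforceable on the fragments, so the decomposition is dependency-preserving.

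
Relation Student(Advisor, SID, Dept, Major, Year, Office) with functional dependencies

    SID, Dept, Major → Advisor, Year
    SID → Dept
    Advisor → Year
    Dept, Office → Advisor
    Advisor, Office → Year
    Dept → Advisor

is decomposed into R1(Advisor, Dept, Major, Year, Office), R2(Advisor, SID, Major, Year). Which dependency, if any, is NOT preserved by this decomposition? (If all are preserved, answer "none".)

SID → Dept

Check SID → Dept: no single fragment contains all of {SID, Dept}, and the restricted closure of {SID} across the fragments never reaches {Dept}.
SID, Dept, Major → Advisor, Year is preserved.
Advisor → Year is preserved.
Dept, Office → Advisor is preserved.
Advisor, Office → Year is preserved.
Dept → Advisor is preserved.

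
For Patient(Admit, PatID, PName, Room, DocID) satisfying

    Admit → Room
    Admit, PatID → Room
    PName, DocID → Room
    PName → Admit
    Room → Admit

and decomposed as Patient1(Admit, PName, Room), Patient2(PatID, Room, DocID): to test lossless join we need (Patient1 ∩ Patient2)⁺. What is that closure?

Patient1 ∩ Patient2 = {Room}.
Room → Admit applies, adding Admit
Closure: {Admit, Room}.

Admit, Room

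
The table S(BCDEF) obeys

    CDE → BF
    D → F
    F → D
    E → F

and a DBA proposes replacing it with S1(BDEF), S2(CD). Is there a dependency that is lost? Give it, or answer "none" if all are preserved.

Check CDE → BF: no single fragment contains all of {BCDEF}, and the restricted closure of {CDE} across the fragments never reaches {BF}.
D → F is preserved.
F → D is preserved.
E → F is preserved.

CDE → BF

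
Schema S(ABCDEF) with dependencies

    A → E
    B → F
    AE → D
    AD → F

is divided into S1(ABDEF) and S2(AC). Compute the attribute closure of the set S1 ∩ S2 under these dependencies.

ADEF

S1 ∩ S2 = {A}.
A → E applies, adding E
AE → D applies, adding D
AD → F applies, adding F
Closure: {ADEF}.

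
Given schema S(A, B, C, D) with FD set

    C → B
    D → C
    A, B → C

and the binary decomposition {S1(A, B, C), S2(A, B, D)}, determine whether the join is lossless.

Common attributes: S1 ∩ S2 = {A, B}.
Closure of {A, B}: A, B → C applies, adding C. So (A, B)⁺ = {A, B, C}.
This closure contains every attribute of S1, so S1 ∩ S2 → S1. The join is lossless.

Yes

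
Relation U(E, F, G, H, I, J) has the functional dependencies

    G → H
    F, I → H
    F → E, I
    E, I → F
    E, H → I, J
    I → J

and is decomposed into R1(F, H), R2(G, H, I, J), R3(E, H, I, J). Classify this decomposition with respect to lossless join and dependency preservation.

Lossless test (chase): applying each FD to every pair of rows produces no changes in the tableau, so no row becomes fully distinguished — the join is lossy.
Dependency preservation: the restricted closure of {F} across the fragments never reaches {E, I}, so F → E, I cannot be enforced without a join — not preserved.

lossy and not dependency-preserving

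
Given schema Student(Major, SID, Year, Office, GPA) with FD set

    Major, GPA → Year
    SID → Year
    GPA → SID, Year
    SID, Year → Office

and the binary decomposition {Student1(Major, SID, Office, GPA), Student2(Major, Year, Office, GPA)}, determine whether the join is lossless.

Yes

Common attributes: Student1 ∩ Student2 = {Major, Office, GPA}.
Closure of {Major, Office, GPA}: Major, GPA → Year applies, adding Year; GPA → SID, Year applies, adding SID. So (Major, Office, GPA)⁺ = {Major, SID, Year, Office, GPA}.
This closure contains every attribute of Student1, so Student1 ∩ Student2 → Student1. The join is lossless.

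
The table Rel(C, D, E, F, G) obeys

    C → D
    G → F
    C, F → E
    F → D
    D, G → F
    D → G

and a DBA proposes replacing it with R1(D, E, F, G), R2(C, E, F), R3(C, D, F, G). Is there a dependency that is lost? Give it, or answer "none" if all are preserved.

C → D lies within R3.
G → F lies within R1.
C, F → E lies within R2.
F → D lies within R1.
D, G → F lies within R1.
D → G lies within R1.
Every dependency is enforceable on the fragments, so the decomposition is dependency-preserving.

none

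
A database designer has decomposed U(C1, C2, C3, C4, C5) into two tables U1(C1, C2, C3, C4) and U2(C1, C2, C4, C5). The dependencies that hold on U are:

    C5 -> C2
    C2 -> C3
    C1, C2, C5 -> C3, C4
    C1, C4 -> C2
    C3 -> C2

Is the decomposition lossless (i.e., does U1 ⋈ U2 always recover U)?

Yes

Common attributes: U1 ∩ U2 = {C1, C2, C4}.
Closure of {C1, C2, C4}: C2 → C3 applies, adding C3. So (C1, C2, C4)⁺ = {C1, C2, C3, C4}.
This closure contains every attribute of U1, so U1 ∩ U2 → U1. The join is lossless.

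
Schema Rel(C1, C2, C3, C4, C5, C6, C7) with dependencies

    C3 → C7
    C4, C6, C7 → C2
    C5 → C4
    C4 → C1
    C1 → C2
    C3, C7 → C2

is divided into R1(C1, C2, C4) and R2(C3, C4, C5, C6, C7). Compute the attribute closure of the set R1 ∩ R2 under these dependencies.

R1 ∩ R2 = {C4}.
C4 → C1 applies, adding C1
C1 → C2 applies, adding C2
Closure: {C1, C2, C4}.

C1, C2, C4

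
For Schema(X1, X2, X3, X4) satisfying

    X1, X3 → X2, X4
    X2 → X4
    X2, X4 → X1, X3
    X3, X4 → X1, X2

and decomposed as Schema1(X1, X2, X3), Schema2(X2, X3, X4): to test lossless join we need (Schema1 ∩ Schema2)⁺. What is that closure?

Schema1 ∩ Schema2 = {X2, X3}.
X2 → X4 applies, adding X4
X2, X4 → X1, X3 applies, adding X1
Closure: {X1, X2, X3, X4}.

X1, X2, X3, X4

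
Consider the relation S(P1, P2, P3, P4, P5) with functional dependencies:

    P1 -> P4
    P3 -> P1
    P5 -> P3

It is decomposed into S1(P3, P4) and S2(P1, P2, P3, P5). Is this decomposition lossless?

Common attributes: S1 ∩ S2 = {P3}.
Closure of {P3}: P3 → P1 applies, adding P1; P1 → P4 applies, adding P4. So (P3)⁺ = {P1, P3, P4}.
This closure contains every attribute of S1, so S1 ∩ S2 → S1. The join is lossless.

Yes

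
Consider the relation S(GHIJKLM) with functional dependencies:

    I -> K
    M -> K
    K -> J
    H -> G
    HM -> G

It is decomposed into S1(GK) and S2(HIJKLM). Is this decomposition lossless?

No

Common attributes: S1 ∩ S2 = {K}.
Closure of {K}: K → J applies, adding J. So (K)⁺ = {JK}.
The closure contains neither all of S1 = {GK} nor all of S2 = {HIJKLM}, so the common attributes are not a superkey of either fragment. The join is lossy.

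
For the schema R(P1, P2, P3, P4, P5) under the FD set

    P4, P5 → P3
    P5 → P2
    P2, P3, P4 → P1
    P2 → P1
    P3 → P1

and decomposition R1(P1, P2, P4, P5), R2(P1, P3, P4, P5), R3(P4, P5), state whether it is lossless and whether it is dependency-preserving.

Lossless test (chase): Rows 1 and 2 agree on P4, P5; apply P4, P5→P3 and equate their P3 entries. Rows 1 and 3 agree on P4, P5; apply P4, P5→P3 and equate their P3 entries. Rows 1 and 2 agree on P5; apply P5→P2 and equate their P2 entries. Rows 1 and 3 agree on P5; apply P5→P2 and equate their P2 entries. Rows 1 and 3 agree on P2, P3, P4; apply P2, P3, P4→P1 and equate their P1 entries. Row 1 is now all distinguished symbols — the join is lossless.
Dependency preservation: P2, P3, P4 → P1 is not contained in any single fragment, but the restricted closure of its left-hand side across the fragments still reaches the right-hand side; the remaining FDs each lie inside some fragment. All dependencies are preserved.

lossless and dependency-preserving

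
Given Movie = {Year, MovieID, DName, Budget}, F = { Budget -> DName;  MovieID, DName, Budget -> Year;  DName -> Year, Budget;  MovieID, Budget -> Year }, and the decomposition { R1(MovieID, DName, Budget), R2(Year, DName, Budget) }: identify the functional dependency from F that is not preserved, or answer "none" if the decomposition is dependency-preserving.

Budget → DName lies within R1.
MovieID, DName, Budget → Year: restricted closure across fragments reaches Year.
DName → Year, Budget lies within R2.
MovieID, Budget → Year: restricted closure across fragments reaches Year.
Every dependency is enforceable on the fragments, so the decomposition is dependency-preserving.

none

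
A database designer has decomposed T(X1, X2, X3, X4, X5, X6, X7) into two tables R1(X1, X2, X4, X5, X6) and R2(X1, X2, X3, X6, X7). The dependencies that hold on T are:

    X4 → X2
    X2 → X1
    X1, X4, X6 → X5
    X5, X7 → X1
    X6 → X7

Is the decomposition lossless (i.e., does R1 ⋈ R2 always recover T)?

Common attributes: R1 ∩ R2 = {X1, X2, X6}.
Closure of {X1, X2, X6}: X6 → X7 applies, adding X7. So (X1, X2, X6)⁺ = {X1, X2, X6, X7}.
The closure contains neither all of R1 = {X1, X2, X4, X5, X6} nor all of R2 = {X1, X2, X3, X6, X7}, so the common attributes are not a superkey of either fragment. The join is lossy.

No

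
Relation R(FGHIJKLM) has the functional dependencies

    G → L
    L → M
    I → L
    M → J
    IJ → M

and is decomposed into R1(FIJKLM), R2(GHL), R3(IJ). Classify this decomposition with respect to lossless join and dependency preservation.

lossy but dependency-preserving

Lossless test (chase): Rows 1 and 2 agree on L; apply L→M and equate their M entries. Rows 1 and 3 agree on I; apply I→L and equate their L entries. Rows 1 and 2 agree on M; apply M→J and equate their J entries. Rows 1 and 3 agree on IJ; apply IJ→M and equate their M entries. No row becomes fully distinguished — the join is lossy.
Dependency preservation: every FD's attributes lie within a single fragment, so each can be enforced locally — preserved.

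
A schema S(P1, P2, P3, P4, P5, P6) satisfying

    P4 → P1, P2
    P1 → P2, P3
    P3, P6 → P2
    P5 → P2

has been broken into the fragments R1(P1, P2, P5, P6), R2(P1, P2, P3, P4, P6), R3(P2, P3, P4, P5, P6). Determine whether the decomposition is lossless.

Chase test. Columns are P1, P2, P3, P4, P5, P6; row i has aⱼ where attribute j ∈ Ri, else bᵢⱼ.
Initial tableau (one row per fragment):
  row 1: a1 a2 b13 b14 a5 a6
  row 2: a1 a2 a3 a4 b25 a6
  row 3: b31 a2 a3 a4 a5 a6
Rows 2 and 3 agree on P4; apply P4→P1, P2 and equate their P1, P2 entries.
Rows 1 and 2 agree on P1; apply P1→P2, P3 and equate their P2, P3 entries.
Row 3 is now all distinguished symbols — the join is lossless.

Yes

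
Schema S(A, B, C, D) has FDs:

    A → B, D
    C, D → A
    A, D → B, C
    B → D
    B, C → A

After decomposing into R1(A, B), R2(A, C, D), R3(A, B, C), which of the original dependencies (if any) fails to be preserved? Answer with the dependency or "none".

Check B → D: no single fragment contains all of {B, D}, and the restricted closure of {B} across the fragments never reaches {D}.
A → B, D is preserved.
C, D → A is preserved.
A, D → B, C is preserved.
B, C → A is preserved.

B → D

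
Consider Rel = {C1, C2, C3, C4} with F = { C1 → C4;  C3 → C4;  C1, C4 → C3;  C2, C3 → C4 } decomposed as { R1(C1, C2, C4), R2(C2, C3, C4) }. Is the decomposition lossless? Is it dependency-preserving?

lossy and not dependency-preserving

Lossless test: (C2, C4)⁺ = {C2, C4}, which is a superkey of neither fragment — lossy.
Dependency preservation: the restricted closure of {C1, C4} across the fragments never reaches {C3}, so C1, C4 → C3 cannot be enforced without a join — not preserved.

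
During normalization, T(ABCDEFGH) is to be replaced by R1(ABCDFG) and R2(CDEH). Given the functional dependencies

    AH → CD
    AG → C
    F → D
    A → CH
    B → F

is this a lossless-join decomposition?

No

Common attributes: R1 ∩ R2 = {CD}.
No dependency enlarges {CD}, so (CD)⁺ = {CD}.
The closure contains neither all of R1 = {ABCDFG} nor all of R2 = {CDEH}, so the common attributes are not a superkey of either fragment. The join is lossy.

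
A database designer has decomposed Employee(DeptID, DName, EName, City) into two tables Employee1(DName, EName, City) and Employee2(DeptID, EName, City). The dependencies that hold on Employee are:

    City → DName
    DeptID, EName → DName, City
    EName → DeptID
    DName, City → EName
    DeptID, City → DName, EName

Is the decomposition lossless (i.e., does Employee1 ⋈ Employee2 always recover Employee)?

Common attributes: Employee1 ∩ Employee2 = {EName, City}.
Closure of {EName, City}: City → DName applies, adding DName; EName → DeptID applies, adding DeptID. So (EName, City)⁺ = {DeptID, DName, EName, City}.
This closure contains every attribute of Employee1, so Employee1 ∩ Employee2 → Employee1. The join is lossless.

Yes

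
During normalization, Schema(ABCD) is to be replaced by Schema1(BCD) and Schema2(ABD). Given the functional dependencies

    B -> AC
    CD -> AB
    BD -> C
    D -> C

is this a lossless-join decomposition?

Yes

Common attributes: Schema1 ∩ Schema2 = {BD}.
Closure of {BD}: B → AC applies, adding AC. So (BD)⁺ = {ABCD}.
This closure contains every attribute of Schema1, so Schema1 ∩ Schema2 → Schema1. The join is lossless.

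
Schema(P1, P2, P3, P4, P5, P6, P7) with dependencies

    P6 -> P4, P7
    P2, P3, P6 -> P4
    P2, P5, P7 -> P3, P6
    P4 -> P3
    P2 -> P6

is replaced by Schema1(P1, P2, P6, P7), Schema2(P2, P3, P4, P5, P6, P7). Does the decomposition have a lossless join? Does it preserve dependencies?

Lossless test: (P2, P6, P7)⁺ = {P2, P3, P4, P6, P7}, which is a superkey of neither fragment — lossy.
Dependency preservation: every FD's attributes lie within a single fragment, so each can be enforced locally — preserved.

lossy but dependency-preserving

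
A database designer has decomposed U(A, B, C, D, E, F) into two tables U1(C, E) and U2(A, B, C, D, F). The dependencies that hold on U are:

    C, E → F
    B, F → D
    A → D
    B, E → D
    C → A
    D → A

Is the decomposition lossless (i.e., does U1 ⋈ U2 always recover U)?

Common attributes: U1 ∩ U2 = {C}.
Closure of {C}: C → A applies, adding A; A → D applies, adding D. So (C)⁺ = {A, C, D}.
The closure contains neither all of U1 = {C, E} nor all of U2 = {A, B, C, D, F}, so the common attributes are not a superkey of either fragment. The join is lossy.

No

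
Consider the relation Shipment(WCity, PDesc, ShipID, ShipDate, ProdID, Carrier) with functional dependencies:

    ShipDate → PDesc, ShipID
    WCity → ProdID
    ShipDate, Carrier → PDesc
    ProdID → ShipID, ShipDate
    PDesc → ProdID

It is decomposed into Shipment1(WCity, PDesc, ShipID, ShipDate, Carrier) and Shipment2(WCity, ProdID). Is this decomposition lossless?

Common attributes: Shipment1 ∩ Shipment2 = {WCity}.
Closure of {WCity}: WCity → ProdID applies, adding ProdID; ProdID → ShipID, ShipDate applies, adding ShipID, ShipDate; ShipDate → PDesc, ShipID applies, adding PDesc. So (WCity)⁺ = {WCity, PDesc, ShipID, ShipDate, ProdID}.
This closure contains every attribute of Shipment2, so Shipment1 ∩ Shipment2 → Shipment2. The join is lossless.

Yes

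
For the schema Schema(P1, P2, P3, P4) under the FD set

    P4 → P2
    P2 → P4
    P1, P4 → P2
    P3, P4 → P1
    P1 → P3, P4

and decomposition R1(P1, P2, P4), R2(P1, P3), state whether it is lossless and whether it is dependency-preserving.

Lossless test: (P1)⁺ = {P1, P2, P3, P4}, which contains all of one fragment — lossless.
Dependency preservation: the restricted closure of {P3, P4} across the fragments never reaches {P1}, so P3, P4 → P1 cannot be enforced without a join — not preserved.

lossless but not dependency-preserving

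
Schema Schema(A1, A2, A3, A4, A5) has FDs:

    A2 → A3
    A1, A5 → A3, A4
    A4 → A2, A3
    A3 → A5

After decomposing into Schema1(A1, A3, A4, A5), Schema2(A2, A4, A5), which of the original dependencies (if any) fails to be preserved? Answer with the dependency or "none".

A2 → A3

Check A2 → A3: no single fragment contains all of {A2, A3}, and the restricted closure of {A2} across the fragments never reaches {A3}.
A1, A5 → A3, A4 is preserved.
A4 → A2, A3 is preserved.
A3 → A5 is preserved.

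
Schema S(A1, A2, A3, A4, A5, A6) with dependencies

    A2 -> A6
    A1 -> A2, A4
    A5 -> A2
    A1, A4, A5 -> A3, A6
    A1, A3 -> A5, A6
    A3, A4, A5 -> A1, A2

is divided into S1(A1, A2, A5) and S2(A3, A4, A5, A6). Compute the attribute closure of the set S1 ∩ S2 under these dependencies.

A2, A5, A6

S1 ∩ S2 = {A5}.
A5 → A2 applies, adding A2
A2 → A6 applies, adding A6
Closure: {A2, A5, A6}.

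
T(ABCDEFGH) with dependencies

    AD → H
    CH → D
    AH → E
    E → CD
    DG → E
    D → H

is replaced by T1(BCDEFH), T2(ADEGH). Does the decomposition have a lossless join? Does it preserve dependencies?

Lossless test: (DEH)⁺ = {CDEH}, which is a superkey of neither fragment — lossy.
Dependency preservation: every FD's attributes lie within a single fragment, so each can be enforced locally — preserved.

lossy but dependency-preserving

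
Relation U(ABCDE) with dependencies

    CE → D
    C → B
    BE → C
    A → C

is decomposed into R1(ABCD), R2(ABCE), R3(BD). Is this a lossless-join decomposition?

Chase test. Columns are ABCDE; row i has aⱼ where attribute j ∈ Ri, else bᵢⱼ.
Initial tableau (one row per fragment):
  row 1: a1 a2 a3 a4 b15
  row 2: a1 a2 a3 b24 a5
  row 3: b31 a2 b33 a4 b35
No row becomes fully distinguished — the join is lossy.

No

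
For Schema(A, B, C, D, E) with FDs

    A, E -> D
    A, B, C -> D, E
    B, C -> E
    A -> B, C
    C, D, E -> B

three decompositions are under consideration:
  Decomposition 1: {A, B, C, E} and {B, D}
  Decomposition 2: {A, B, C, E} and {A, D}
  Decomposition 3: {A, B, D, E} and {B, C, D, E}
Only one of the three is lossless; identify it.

Decomposition 2

Decomposition 1: common = {B}, closure = {B} → lossy.
Decomposition 2: common = {A}, closure = {A, B, C, D, E} → lossless.
Decomposition 3: common = {B, D, E}, closure = {B, D, E} → lossy.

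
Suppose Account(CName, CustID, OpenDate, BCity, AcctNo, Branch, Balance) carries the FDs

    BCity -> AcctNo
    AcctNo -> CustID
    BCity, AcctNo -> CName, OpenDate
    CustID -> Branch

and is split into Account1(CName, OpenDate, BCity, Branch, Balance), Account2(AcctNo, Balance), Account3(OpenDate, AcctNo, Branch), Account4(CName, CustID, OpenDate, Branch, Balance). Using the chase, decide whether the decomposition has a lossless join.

No

Chase test. Columns are CName, CustID, OpenDate, BCity, AcctNo, Branch, Balance; row i has aⱼ where attribute j ∈ Accounti, else bᵢⱼ.
Initial tableau (one row per fragment):
  row 1: a1 b12 a3 a4 b15 a6 a7
  row 2: b21 b22 b23 b24 a5 b26 a7
  row 3: b31 b32 a3 b34 a5 a6 b37
  row 4: a1 a2 a3 b44 b45 a6 a7
Rows 2 and 3 agree on AcctNo; apply AcctNo→CustID and equate their CustID entries.
Rows 2 and 3 agree on CustID; apply CustID→Branch and equate their Branch entries.
No row becomes fully distinguished — the join is lossy.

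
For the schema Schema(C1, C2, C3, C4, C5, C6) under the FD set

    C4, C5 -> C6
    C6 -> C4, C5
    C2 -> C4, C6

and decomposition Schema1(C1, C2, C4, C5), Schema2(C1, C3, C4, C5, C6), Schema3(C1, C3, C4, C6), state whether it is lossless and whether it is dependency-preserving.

lossy but dependency-preserving

Lossless test (chase): Rows 1 and 2 agree on C4, C5; apply C4, C5→C6 and equate their C6 entries. Rows 1 and 3 agree on C6; apply C6→C4, C5 and equate their C4, C5 entries. No row becomes fully distinguished — the join is lossy.
Dependency preservation: C2 → C4, C6 is not contained in any single fragment, but the restricted closure of its left-hand side across the fragments still reaches the right-hand side; the remaining FDs each lie inside some fragment. All dependencies are preserved.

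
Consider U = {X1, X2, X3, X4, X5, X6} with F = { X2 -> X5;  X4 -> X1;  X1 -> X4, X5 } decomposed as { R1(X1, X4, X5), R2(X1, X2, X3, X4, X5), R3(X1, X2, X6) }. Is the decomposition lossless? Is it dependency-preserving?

lossy but dependency-preserving

Lossless test (chase): Rows 2 and 3 agree on X2; apply X2→X5 and equate their X5 entries. Rows 1 and 3 agree on X1; apply X1→X4, X5 and equate their X4, X5 entries. No row becomes fully distinguished — the join is lossy.
Dependency preservation: every FD's attributes lie within a single fragment, so each can be enforced locally — preserved.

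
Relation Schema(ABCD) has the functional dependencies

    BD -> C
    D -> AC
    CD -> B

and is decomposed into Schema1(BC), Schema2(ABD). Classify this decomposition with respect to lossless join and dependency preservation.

Lossless test: (B)⁺ = {B}, which is a superkey of neither fragment — lossy.
Dependency preservation: the restricted closure of {BD} across the fragments never reaches {C}, so BD → C cannot be enforced without a join — not preserved.

lossy and not dependency-preserving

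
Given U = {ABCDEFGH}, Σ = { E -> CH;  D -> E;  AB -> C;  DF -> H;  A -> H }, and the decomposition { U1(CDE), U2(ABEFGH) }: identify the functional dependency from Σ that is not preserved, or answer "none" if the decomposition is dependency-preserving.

Check AB → C: no single fragment contains all of {ABC}, and the restricted closure of {AB} across the fragments never reaches {C}.
E → CH is preserved.
D → E is preserved.
DF → H is preserved.
A → H is preserved.

AB -> C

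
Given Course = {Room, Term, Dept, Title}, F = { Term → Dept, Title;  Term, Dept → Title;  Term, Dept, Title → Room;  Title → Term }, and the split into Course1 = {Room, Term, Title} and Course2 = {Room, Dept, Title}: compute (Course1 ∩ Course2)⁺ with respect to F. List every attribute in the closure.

Course1 ∩ Course2 = {Room, Title}.
Title → Term applies, adding Term
Term → Dept, Title applies, adding Dept
Closure: {Room, Term, Dept, Title}.

Room, Term, Dept, Title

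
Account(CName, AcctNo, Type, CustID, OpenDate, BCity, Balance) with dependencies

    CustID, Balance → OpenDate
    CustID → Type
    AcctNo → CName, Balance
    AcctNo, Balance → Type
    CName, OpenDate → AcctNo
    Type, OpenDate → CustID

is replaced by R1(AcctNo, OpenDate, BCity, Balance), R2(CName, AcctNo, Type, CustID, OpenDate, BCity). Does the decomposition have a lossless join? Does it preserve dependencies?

lossless but not dependency-preserving

Lossless test: (AcctNo, OpenDate, BCity)⁺ = {CName, AcctNo, Type, CustID, OpenDate, BCity, Balance}, which contains all of one fragment — lossless.
Dependency preservation: the restricted closure of {CustID, Balance} across the fragments never reaches {OpenDate}, so CustID, Balance → OpenDate cannot be enforced without a join — not preserved.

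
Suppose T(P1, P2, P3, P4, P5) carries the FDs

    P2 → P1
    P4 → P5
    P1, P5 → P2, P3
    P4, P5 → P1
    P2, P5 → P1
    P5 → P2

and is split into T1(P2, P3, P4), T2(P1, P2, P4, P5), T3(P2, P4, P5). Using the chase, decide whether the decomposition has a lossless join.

Yes

Chase test. Columns are P1, P2, P3, P4, P5; row i has aⱼ where attribute j ∈ Ti, else bᵢⱼ.
Initial tableau (one row per fragment):
  row 1: b11 a2 a3 a4 b15
  row 2: a1 a2 b23 a4 a5
  row 3: b31 a2 b33 a4 a5
Rows 1 and 2 agree on P2; apply P2→P1 and equate their P1 entries.
Rows 1 and 3 agree on P2; apply P2→P1 and equate their P1 entries.
Rows 1 and 2 agree on P4; apply P4→P5 and equate their P5 entries.
Rows 1 and 2 agree on P1, P5; apply P1, P5→P2, P3 and equate their P2, P3 entries.
Rows 1 and 3 agree on P1, P5; apply P1, P5→P2, P3 and equate their P2, P3 entries.
Row 1 is now all distinguished symbols — the join is lossless.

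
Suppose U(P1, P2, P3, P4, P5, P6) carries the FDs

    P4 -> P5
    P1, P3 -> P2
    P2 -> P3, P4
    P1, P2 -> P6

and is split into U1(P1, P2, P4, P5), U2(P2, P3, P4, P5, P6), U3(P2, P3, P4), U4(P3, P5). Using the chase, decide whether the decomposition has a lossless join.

Chase test. Columns are P1, P2, P3, P4, P5, P6; row i has aⱼ where attribute j ∈ Ui, else bᵢⱼ.
Initial tableau (one row per fragment):
  row 1: a1 a2 b13 a4 a5 b16
  row 2: b21 a2 a3 a4 a5 a6
  row 3: b31 a2 a3 a4 b35 b36
  row 4: b41 b42 a3 b44 a5 b46
Rows 1 and 3 agree on P4; apply P4→P5 and equate their P5 entries.
Rows 1 and 2 agree on P2; apply P2→P3, P4 and equate their P3, P4 entries.
No row becomes fully distinguished — the join is lossy.

No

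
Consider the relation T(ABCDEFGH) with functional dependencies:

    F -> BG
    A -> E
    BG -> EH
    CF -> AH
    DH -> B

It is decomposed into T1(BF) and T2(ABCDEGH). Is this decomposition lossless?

Common attributes: T1 ∩ T2 = {B}.
No dependency enlarges {B}, so (B)⁺ = {B}.
The closure contains neither all of T1 = {BF} nor all of T2 = {ABCDEGH}, so the common attributes are not a superkey of either fragment. The join is lossy.

No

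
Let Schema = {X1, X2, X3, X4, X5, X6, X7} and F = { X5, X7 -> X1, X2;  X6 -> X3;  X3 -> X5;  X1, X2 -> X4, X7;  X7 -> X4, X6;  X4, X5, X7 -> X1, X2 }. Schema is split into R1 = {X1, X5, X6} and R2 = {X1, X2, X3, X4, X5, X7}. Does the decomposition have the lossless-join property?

No

Common attributes: R1 ∩ R2 = {X1, X5}.
No dependency enlarges {X1, X5}, so (X1, X5)⁺ = {X1, X5}.
The closure contains neither all of R1 = {X1, X5, X6} nor all of R2 = {X1, X2, X3, X4, X5, X7}, so the common attributes are not a superkey of either fragment. The join is lossy.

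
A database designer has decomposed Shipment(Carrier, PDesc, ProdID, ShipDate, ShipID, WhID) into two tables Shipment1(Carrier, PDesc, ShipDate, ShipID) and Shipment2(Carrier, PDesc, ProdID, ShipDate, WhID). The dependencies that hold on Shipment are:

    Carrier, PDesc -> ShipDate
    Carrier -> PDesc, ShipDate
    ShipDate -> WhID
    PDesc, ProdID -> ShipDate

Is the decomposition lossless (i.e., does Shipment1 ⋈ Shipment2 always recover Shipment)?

Common attributes: Shipment1 ∩ Shipment2 = {Carrier, PDesc, ShipDate}.
Closure of {Carrier, PDesc, ShipDate}: ShipDate → WhID applies, adding WhID. So (Carrier, PDesc, ShipDate)⁺ = {Carrier, PDesc, ShipDate, WhID}.
The closure contains neither all of Shipment1 = {Carrier, PDesc, ShipDate, ShipID} nor all of Shipment2 = {Carrier, PDesc, ProdID, ShipDate, WhID}, so the common attributes are not a superkey of either fragment. The join is lossy.

No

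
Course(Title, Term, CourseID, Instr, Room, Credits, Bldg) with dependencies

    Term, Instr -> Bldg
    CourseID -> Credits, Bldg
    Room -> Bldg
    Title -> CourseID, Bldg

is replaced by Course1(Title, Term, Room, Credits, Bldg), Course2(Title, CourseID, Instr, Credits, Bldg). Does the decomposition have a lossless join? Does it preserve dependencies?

Lossless test: (Title, Credits, Bldg)⁺ = {Title, CourseID, Credits, Bldg}, which is a superkey of neither fragment — lossy.
Dependency preservation: the restricted closure of {Term, Instr} across the fragments never reaches {Bldg}, so Term, Instr → Bldg cannot be enforced without a join — not preserved.

lossy and not dependency-preserving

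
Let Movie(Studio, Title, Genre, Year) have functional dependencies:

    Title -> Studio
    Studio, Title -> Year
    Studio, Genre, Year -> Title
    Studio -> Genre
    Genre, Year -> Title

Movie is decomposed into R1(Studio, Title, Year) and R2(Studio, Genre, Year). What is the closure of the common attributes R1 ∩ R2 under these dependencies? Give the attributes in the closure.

Studio, Title, Genre, Year

R1 ∩ R2 = {Studio, Year}.
Studio → Genre applies, adding Genre
Genre, Year → Title applies, adding Title
Closure: {Studio, Title, Genre, Year}.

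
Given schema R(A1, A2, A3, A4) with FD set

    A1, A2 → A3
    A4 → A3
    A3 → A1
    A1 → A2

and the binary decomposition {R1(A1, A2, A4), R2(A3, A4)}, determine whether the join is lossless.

Yes

Common attributes: R1 ∩ R2 = {A4}.
Closure of {A4}: A4 → A3 applies, adding A3; A3 → A1 applies, adding A1; A1 → A2 applies, adding A2. So (A4)⁺ = {A1, A2, A3, A4}.
This closure contains every attribute of R1, so R1 ∩ R2 → R1. The join is lossless.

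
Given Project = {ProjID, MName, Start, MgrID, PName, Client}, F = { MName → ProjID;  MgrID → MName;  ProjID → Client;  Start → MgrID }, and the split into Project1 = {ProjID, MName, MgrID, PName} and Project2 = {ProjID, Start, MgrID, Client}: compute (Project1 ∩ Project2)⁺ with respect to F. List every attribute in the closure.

Project1 ∩ Project2 = {ProjID, MgrID}.
MgrID → MName applies, adding MName
ProjID → Client applies, adding Client
Closure: {ProjID, MName, MgrID, Client}.

ProjID, MName, MgrID, Client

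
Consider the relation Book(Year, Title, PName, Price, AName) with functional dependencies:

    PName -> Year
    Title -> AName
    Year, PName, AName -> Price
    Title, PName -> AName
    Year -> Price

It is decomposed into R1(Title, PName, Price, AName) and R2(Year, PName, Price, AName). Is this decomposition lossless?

Common attributes: R1 ∩ R2 = {PName, Price, AName}.
Closure of {PName, Price, AName}: PName → Year applies, adding Year. So (PName, Price, AName)⁺ = {Year, PName, Price, AName}.
This closure contains every attribute of R2, so R1 ∩ R2 → R2. The join is lossless.

Yes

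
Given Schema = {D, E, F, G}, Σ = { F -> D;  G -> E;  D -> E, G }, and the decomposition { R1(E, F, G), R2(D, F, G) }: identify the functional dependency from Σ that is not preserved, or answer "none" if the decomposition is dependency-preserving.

none

F → D lies within R2.
G → E lies within R1.
D → E, G: restricted closure across fragments reaches E, G.
Every dependency is enforceable on the fragments, so the decomposition is dependency-preserving.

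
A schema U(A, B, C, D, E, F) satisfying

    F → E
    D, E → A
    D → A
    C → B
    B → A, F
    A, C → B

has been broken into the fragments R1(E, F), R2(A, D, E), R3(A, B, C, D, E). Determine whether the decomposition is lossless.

Chase test. Columns are A, B, C, D, E, F; row i has aⱼ where attribute j ∈ Ri, else bᵢⱼ.
Initial tableau (one row per fragment):
  row 1: b11 b12 b13 b14 a5 a6
  row 2: a1 b22 b23 a4 a5 b26
  row 3: a1 a2 a3 a4 a5 b36
No row becomes fully distinguished — the join is lossy.

No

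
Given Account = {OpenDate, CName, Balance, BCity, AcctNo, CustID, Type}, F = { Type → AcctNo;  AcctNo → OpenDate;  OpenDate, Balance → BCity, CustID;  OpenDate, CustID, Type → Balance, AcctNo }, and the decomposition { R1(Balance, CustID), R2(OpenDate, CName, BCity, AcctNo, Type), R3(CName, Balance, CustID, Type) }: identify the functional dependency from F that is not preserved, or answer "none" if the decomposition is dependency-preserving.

Check OpenDate, Balance → BCity, CustID: no single fragment contains all of {OpenDate, Balance, BCity, CustID}, and the restricted closure of {OpenDate, Balance} across the fragments never reaches {BCity, CustID}.
Type → AcctNo is preserved.
AcctNo → OpenDate is preserved.
OpenDate, CustID, Type → Balance, AcctNo is preserved.

OpenDate, Balance → BCity, CustID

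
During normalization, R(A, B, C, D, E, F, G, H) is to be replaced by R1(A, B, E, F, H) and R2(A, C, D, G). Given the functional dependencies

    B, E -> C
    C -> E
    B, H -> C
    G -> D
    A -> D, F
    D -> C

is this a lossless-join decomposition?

No

Common attributes: R1 ∩ R2 = {A}.
Closure of {A}: A → D, F applies, adding D, F; D → C applies, adding C; C → E applies, adding E. So (A)⁺ = {A, C, D, E, F}.
The closure contains neither all of R1 = {A, B, E, F, H} nor all of R2 = {A, C, D, G}, so the common attributes are not a superkey of either fragment. The join is lossy.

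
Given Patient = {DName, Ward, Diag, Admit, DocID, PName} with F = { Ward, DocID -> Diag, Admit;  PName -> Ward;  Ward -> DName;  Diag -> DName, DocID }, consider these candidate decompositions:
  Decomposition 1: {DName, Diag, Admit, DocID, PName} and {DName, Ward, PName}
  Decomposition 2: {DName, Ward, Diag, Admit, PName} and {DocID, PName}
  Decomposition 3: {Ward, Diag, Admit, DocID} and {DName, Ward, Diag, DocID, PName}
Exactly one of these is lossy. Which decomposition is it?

Decomposition 1: common = {DName, PName}, closure = {DName, Ward, PName} → lossless.
Decomposition 2: common = {PName}, closure = {DName, Ward, PName} → lossy.
Decomposition 3: common = {Ward, Diag, DocID}, closure = {DName, Ward, Diag, Admit, DocID} → lossless.

Decomposition 2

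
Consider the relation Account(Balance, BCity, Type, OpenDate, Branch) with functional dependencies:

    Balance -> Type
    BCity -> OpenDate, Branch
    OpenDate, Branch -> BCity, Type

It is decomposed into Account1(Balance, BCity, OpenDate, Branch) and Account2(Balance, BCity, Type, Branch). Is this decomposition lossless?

Common attributes: Account1 ∩ Account2 = {Balance, BCity, Branch}.
Closure of {Balance, BCity, Branch}: Balance → Type applies, adding Type; BCity → OpenDate, Branch applies, adding OpenDate. So (Balance, BCity, Branch)⁺ = {Balance, BCity, Type, OpenDate, Branch}.
This closure contains every attribute of Account1, so Account1 ∩ Account2 → Account1. The join is lossless.

Yes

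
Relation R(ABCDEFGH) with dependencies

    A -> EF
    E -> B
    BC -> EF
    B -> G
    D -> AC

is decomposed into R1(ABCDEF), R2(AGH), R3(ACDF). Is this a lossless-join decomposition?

No

Chase test. Columns are ABCDEFGH; row i has aⱼ where attribute j ∈ Ri, else bᵢⱼ.
Initial tableau (one row per fragment):
  row 1: a1 a2 a3 a4 a5 a6 b17 b18
  row 2: a1 b22 b23 b24 b25 b26 a7 a8
  row 3: a1 b32 a3 a4 b35 a6 b37 b38
Rows 1 and 2 agree on A; apply A→EF and equate their EF entries.
Rows 1 and 3 agree on A; apply A→EF and equate their EF entries.
Rows 1 and 2 agree on E; apply E→B and equate their B entries.
Rows 1 and 3 agree on E; apply E→B and equate their B entries.
Rows 1 and 2 agree on B; apply B→G and equate their G entries.
Rows 1 and 3 agree on B; apply B→G and equate their G entries.
No row becomes fully distinguished — the join is lossy.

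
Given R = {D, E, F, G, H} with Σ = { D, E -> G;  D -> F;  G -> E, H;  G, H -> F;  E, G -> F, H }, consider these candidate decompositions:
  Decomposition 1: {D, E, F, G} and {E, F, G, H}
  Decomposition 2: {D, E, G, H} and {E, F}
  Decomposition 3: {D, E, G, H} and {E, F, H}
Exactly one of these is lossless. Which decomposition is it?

Decomposition 1: common = {E, F, G}, closure = {E, F, G, H} → lossless.
Decomposition 2: common = {E}, closure = {E} → lossy.
Decomposition 3: common = {E, H}, closure = {E, H} → lossy.

Decomposition 1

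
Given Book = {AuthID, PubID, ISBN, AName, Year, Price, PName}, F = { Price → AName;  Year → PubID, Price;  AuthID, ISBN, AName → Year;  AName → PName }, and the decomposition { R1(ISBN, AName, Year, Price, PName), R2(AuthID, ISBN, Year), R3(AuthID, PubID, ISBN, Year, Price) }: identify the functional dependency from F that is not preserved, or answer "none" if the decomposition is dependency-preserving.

Check AuthID, ISBN, AName → Year: no single fragment contains all of {AuthID, ISBN, AName, Year}, and the restricted closure of {AuthID, ISBN, AName} across the fragments never reaches {Year}.
Price → AName is preserved.
Year → PubID, Price is preserved.
AName → PName is preserved.

AuthID, ISBN, AName → Year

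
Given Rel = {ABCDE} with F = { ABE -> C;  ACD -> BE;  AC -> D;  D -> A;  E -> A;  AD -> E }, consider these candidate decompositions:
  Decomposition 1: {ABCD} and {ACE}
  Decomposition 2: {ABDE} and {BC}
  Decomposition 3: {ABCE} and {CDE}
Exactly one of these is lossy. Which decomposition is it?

Decomposition 1: common = {AC}, closure = {ABCDE} → lossless.
Decomposition 2: common = {B}, closure = {B} → lossy.
Decomposition 3: common = {CE}, closure = {ABCDE} → lossless.

Decomposition 2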